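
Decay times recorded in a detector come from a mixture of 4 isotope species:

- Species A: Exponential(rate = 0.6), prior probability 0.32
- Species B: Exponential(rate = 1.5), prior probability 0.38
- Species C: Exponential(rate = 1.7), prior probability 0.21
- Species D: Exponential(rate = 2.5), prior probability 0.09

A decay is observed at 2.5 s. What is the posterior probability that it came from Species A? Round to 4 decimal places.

0.6935

P(component k | x) = π_k·f_k(x) / marginal(x), where marginal(x) = Σ_j π_j·f_j(x).
Component likelihoods at x = 2.5 s:
  f_A = 0.133878
  f_B = 0.0352766
  f_C = 0.0242492
  f_D = 0.00482614
Weight by the priors:
  π_A·f_A = 0.32 × 0.133878 = 0.042841
  π_B·f_B = 0.38 × 0.0352766 = 0.0134051
  π_C·f_C = 0.21 × 0.0242492 = 0.00509233
  π_D·f_D = 0.09 × 0.00482614 = 0.000434352
Normaliser: 0.042841 + 0.0134051 + 0.00509233 + 0.000434352 = 0.0617728
So the posterior for Species A is 0.042841 / 0.0617728 ≈ 0.6935.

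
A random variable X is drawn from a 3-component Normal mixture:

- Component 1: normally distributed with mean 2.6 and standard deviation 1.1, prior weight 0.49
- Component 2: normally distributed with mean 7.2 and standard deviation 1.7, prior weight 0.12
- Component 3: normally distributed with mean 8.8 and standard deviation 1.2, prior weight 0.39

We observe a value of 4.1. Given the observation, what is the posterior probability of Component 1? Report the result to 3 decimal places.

0.928

The responsibility of component k is π_k f_k(x) divided by Σ_j π_j f_j(x).
Component likelihoods at x = 4.1:
  f_1 = 0.14313
  f_2 = 0.0445031
  f_3 = 0.000155106
Prior × likelihood for each component:
  π_1·f_1 = 0.49 × 0.14313 = 0.0701338
  π_2·f_2 = 0.12 × 0.0445031 = 0.00534037
  π_3·f_3 = 0.39 × 0.000155106 = 6.04915e-05
Normaliser: 0.0701338 + 0.00534037 + 6.04915e-05 = 0.0755346
So the posterior for Component 1 is 0.0701338 / 0.0755346 ≈ 0.928.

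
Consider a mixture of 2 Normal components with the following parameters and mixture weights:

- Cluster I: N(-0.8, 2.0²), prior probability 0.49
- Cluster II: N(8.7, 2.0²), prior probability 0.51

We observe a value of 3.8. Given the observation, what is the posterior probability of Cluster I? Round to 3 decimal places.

0.578

The responsibility of component k is π_k f_k(x) divided by Σ_j π_j f_j(x).
Evaluate each component's likelihood at the observed value:
  p_I = (1/(2.0·√(2π)))·exp(−(3.8−-0.8)²/(2·2.0²)) = 0.199471·exp(-2.64500) = 0.0141635
  p_II = (1/(2.0·√(2π)))·exp(−(3.8−8.7)²/(2·2.0²)) = 0.199471·exp(-3.00125) = 0.00991868
Multiply by the mixture weights:
  π_I·p_I = 0.49 × 0.0141635 = 0.00694012
  π_II·p_II = 0.51 × 0.00991868 = 0.00505853
Denominator: 0.00694012 + 0.00505853 = 0.0119986
Responsibility of Cluster I: 0.00694012 / 0.0119986 ≈ 0.578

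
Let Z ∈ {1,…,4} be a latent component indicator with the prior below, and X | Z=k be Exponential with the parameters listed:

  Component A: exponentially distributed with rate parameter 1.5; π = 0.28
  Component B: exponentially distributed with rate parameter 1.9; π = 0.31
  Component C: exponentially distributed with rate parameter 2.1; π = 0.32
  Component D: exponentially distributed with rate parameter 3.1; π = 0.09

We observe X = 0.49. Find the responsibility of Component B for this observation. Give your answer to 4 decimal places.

Apply Bayes' rule: the posterior for each component is proportional to its prior times its likelihood at x.
Exponential densities:
  L_A = 1.5·e^(−1.5·0.49) = 1.5·e^(−0.7350) = 0.719258
  L_B = 1.9·e^(−1.9·0.49) = 1.9·e^(−0.9310) = 0.748903
  L_C = 2.1·e^(−2.1·0.49) = 2.1·e^(−1.0290) = 0.750465
  L_D = 3.1·e^(−3.1·0.49) = 3.1·e^(−1.5190) = 0.678685
Multiply by the mixture weights:
  w_A·L_A = 0.28 × 0.719258 = 0.201392
  w_B·L_B = 0.31 × 0.748903 = 0.23216
  w_C·L_C = 0.32 × 0.750465 = 0.240149
  w_D·L_D = 0.09 × 0.678685 = 0.0610817
Normaliser: 0.201392 + 0.23216 + 0.240149 + 0.0610817 = 0.734783
P(Component B | the observation) = 0.23216 / 0.734783 ≈ 0.3160

0.3160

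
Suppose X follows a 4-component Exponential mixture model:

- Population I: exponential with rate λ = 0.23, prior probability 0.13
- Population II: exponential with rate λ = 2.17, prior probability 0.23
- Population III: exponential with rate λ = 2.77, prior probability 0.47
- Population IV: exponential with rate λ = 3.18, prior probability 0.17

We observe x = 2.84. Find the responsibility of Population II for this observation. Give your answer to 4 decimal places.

0.0612

By Bayes' theorem, P(k | x) = w_k f_k(x) / Σ_j w_j f_j(x).
Exponential densities:
  f_I = 0.119687
  f_II = 0.00457077
  f_III = 0.00106163
  f_IV = 0.000380388
Multiply by the mixture weights:
  w_I·f_I = 0.13 × 0.119687 = 0.0155593
  w_II·f_II = 0.23 × 0.00457077 = 0.00105128
  w_III·f_III = 0.47 × 0.00106163 = 0.000498965
  w_IV·f_IV = 0.17 × 0.000380388 = 6.4666e-05
Evidence: 0.0155593 + 0.00105128 + 0.000498965 + 6.4666e-05 = 0.0171742
So the posterior for Population II is 0.00105128 / 0.0171742 ≈ 0.0612.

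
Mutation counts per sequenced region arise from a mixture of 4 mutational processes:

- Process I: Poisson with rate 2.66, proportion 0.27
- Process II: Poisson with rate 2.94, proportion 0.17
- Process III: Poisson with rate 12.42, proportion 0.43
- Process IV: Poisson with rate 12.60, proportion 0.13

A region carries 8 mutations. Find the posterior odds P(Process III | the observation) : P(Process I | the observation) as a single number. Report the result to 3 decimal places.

20.764

Since P(k|x) ∝ P(Z=k) f_k(x), the posterior odds are P(Z=i) f_i(x) / (P(Z=j) f_j(x)).
Poisson probabilities:
  p_I = e^(−2.66)·2.66^8/8! = 0.0043482
  p_II = e^(−2.94)·2.94^8/8! = 0.00731867
  p_III = e^(−12.42)·12.42^8/8! = 0.0566911
  p_IV = e^(−12.60)·12.60^8/8! = 0.0531292
0.0243772 / 0.00117401 ≈ 20.764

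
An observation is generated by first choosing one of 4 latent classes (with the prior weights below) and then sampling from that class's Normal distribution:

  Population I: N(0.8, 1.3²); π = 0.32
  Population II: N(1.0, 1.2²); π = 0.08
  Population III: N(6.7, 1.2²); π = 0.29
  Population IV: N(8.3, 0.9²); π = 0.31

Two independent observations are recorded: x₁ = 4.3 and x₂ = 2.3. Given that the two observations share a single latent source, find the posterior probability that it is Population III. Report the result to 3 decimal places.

0.010

The responsibility of component k is w_k f_k(x) divided by Σ_j w_j f_j(x).
Since both observations come from the same component, the likelihood for component k is f_k(x₁)·f_k(x₂).
  L_I = [(1/(1.3·√(2π)))·exp(−(4.3−0.8)²/(2·1.3²)) = 0.306879·exp(-3.62426) = 0.00818409] × [0.157712] = 0.00129073
  L_II = [(1/(1.2·√(2π)))·exp(−(4.3−1.0)²/(2·1.2²)) = 0.332452·exp(-3.78125) = 0.00757797] × [0.184877] = 0.00140099
  L_III = [(1/(1.2·√(2π)))·exp(−(4.3−6.7)²/(2·1.2²)) = 0.332452·exp(-2.00000) = 0.0449925] × [0.000400226] = 1.80071e-05
  L_IV = [(1/(0.9·√(2π)))·exp(−(4.3−8.3)²/(2·0.9²)) = 0.443269·exp(-9.87654) = 2.27688e-05] × [9.901e-11] = 2.25433e-15
Prior × likelihood for each component:
  w_I·L_I = 0.32 × 0.00129073 = 0.000413034
  w_II·L_II = 0.08 × 0.00140099 = 0.000112079
  w_III·L_III = 0.29 × 1.80071e-05 = 5.22207e-06
  w_IV·L_IV = 0.31 × 2.25433e-15 = 6.98844e-16
Denominator: 0.000413034 + 0.000112079 + 5.22207e-06 + 6.98844e-16 = 0.000530335
So the posterior for Population III is 5.22207e-06 / 0.000530335 ≈ 0.010.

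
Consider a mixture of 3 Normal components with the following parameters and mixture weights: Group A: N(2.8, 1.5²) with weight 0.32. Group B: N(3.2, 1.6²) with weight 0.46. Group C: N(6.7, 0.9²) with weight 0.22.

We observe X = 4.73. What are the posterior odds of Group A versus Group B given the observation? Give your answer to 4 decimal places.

0.5123

Only the two components matter; the odds are (w_i f_i(x)) / (w_j f_j(x)).
Evaluate each component's likelihood at the observed value:
  p_A = (1/(1.5·√(2π)))·exp(−(4.73−2.8)²/(2·1.5²)) = 0.265962·exp(-0.82776) = 0.116233
  p_B = (1/(1.6·√(2π)))·exp(−(4.73−3.2)²/(2·1.6²)) = 0.249339·exp(-0.45721) = 0.157844
  p_C = (1/(0.9·√(2π)))·exp(−(4.73−6.7)²/(2·0.9²)) = 0.443269·exp(-2.39562) = 0.0403891
Odds = (0.32/0.46) × (0.116233/0.157844) = 0.695652 × 0.736379 ≈ 0.5123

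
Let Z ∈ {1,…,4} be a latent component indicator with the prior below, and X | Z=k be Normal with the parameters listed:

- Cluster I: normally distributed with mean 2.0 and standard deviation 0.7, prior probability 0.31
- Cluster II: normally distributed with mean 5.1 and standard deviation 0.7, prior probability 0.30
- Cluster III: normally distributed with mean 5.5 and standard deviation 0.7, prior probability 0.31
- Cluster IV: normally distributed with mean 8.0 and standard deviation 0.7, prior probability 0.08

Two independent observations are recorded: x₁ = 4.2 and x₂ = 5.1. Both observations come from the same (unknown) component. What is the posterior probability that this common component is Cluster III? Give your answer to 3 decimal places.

The responsibility of component k is π_k f_k(x) divided by Σ_j π_j f_j(x).
Since both observations come from the same component, the likelihood for component k is f_k(x₁)·f_k(x₂).
  f_I = [0.00408253] × [3.14099e-05] = 1.28232e-07
  f_II = [0.249376] × [0.569918] = 0.142124
  f_III = [0.101596] × [0.484068] = 0.0491793
  f_IV = [2.27309e-07] × [0.00010687] = 2.42925e-11
Weight by the priors:
  π_I·f_I = 0.31 × 1.28232e-07 = 3.97519e-08
  π_II·f_II = 0.30 × 0.142124 = 0.0426371
  π_III·f_III = 0.31 × 0.0491793 = 0.0152456
  π_IV·f_IV = 0.08 × 2.42925e-11 = 1.9434e-12
Sum: 3.97519e-08 + 0.0426371 + 0.0152456 + 1.9434e-12 = 0.0578827
P(Cluster III | x) ≈ 0.263

0.263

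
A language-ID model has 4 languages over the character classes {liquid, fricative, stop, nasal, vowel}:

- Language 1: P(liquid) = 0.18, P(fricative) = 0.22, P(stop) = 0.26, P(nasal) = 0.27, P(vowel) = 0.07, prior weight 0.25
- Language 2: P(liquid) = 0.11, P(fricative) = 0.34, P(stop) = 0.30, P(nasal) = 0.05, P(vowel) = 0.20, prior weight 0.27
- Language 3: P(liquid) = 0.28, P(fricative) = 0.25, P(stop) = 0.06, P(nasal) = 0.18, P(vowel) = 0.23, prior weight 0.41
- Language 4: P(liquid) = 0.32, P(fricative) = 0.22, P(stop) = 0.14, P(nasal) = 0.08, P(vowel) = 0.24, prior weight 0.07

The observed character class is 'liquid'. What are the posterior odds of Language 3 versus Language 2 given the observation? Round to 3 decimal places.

3.865

Only the two components matter; the odds are (w_i f_i(x)) / (w_j f_j(x)).
Categorical probabilities:
  f_1 = P(liquid | comp) = 0.18
  f_2 = P(liquid | comp) = 0.11
  f_3 = P(liquid | comp) = 0.28
  f_4 = P(liquid | comp) = 0.32
Posterior odds = (w_3·f_3) / (w_2·f_2) = (0.41·0.28) / (0.27·0.11) = 0.1148 / 0.0297 ≈ 3.865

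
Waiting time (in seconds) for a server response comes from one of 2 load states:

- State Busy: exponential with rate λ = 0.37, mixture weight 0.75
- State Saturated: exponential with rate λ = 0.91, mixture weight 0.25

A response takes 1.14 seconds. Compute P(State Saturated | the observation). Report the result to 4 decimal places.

Apply Bayes' rule: the posterior for each component is proportional to its prior times its likelihood at x.
Exponential densities:
  L_Busy = 0.37·e^(−0.37·1.14) = 0.37·e^(−0.4218) = 0.24267
  L_Saturated = 0.91·e^(−0.91·1.14) = 0.91·e^(−1.0374) = 0.322481
Unnormalised posteriors:
  w_Busy·L_Busy = 0.75 × 0.24267 = 0.182003
  w_Saturated·L_Saturated = 0.25 × 0.322481 = 0.0806203
Marginal: 0.182003 + 0.0806203 = 0.262623
P(State Saturated | data) = 0.0806203 / 0.262623 ≈ 0.3070

0.3070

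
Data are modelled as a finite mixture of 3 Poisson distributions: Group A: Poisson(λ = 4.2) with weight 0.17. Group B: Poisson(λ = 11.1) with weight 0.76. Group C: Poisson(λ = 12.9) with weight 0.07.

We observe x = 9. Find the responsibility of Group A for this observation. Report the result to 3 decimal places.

P(component k | x) = P(Z=k)·f_k(x) / marginal(x), where marginal(x) = Σ_j P(Z=j)·f_j(x).
Evaluate each component's likelihood at the observed value:
  p_A = 0.0168052
  p_B = 0.106531
  p_C = 0.0680998
Weight by the priors:
  P(Z=A)·p_A = 0.17 × 0.0168052 = 0.00285688
  P(Z=B)·p_B = 0.76 × 0.106531 = 0.0809634
  P(Z=C)·p_C = 0.07 × 0.0680998 = 0.00476698
Denominator: 0.00285688 + 0.0809634 + 0.00476698 = 0.0885872
P(Group A | x) = 0.00285688 / 0.0885872 ≈ 0.032

0.032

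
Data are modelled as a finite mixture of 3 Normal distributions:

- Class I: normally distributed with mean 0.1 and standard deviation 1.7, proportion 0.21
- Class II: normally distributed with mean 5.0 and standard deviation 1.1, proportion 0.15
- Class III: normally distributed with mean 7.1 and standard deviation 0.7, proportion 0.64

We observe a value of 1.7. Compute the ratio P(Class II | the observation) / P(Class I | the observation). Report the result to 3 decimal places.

0.019

Only the two components matter; the odds are (π_i f_i(x)) / (π_j f_j(x)).
Evaluate each component's likelihood at the observed value:
  f_I = 0.150699
  f_II = 0.00402895
  f_III = 6.81295e-14
0.000604343 / 0.0316467 ≈ 0.019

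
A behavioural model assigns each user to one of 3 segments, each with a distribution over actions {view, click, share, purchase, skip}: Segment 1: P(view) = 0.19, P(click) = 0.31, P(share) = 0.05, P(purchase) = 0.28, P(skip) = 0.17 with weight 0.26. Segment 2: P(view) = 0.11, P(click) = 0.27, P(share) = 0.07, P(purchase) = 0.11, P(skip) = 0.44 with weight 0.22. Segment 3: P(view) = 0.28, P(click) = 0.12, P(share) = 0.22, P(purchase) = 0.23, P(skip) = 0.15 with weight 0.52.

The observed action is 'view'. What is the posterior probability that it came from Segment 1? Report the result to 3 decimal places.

By Bayes' theorem, P(k | x) = π_k f_k(x) / Σ_j π_j f_j(x).
Categorical probabilities:
  f_1 = 0.19
  f_2 = 0.11
  f_3 = 0.28
Weight by the priors:
  π_1·f_1 = 0.26 × 0.19 = 0.0494
  π_2·f_2 = 0.22 × 0.11 = 0.0242
  π_3·f_3 = 0.52 × 0.28 = 0.1456
Marginal: 0.0494 + 0.0242 + 0.1456 = 0.2192
P(Segment 1 | x) = 0.0494 / 0.2192 ≈ 0.225

0.225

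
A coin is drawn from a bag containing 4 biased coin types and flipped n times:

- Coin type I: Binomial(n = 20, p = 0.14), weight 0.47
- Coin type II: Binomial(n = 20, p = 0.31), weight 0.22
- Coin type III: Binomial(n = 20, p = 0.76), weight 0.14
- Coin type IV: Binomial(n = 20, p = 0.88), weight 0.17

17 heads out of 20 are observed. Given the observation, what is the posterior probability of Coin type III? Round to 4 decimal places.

0.3527

The responsibility of component k is w_k f_k(x) divided by Σ_j w_j f_j(x).
Component likelihoods at x = 17 heads out of 20:
  f_I = 2.21094e-12
  f_II = 8.44502e-07
  f_III = 0.148378
  f_IV = 0.22421
Multiply by the mixture weights:
  w_I·f_I = 0.47 × 2.21094e-12 = 1.03914e-12
  w_II·f_II = 0.22 × 8.44502e-07 = 1.85791e-07
  w_III·f_III = 0.14 × 0.148378 = 0.0207729
  w_IV·f_IV = 0.17 × 0.22421 = 0.0381156
Sum: 1.03914e-12 + 1.85791e-07 + 0.0207729 + 0.0381156 = 0.0588887
Responsibility of Coin type III: 0.0207729 / 0.0588887 ≈ 0.3527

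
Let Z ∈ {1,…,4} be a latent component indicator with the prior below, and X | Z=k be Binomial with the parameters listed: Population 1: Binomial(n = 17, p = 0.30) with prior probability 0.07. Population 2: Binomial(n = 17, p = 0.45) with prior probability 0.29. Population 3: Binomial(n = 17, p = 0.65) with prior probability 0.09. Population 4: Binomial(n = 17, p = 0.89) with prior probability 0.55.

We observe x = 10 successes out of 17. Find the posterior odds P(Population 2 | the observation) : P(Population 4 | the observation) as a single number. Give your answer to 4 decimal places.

44.9832

Only the two components matter; the odds are (π_i f_i(x)) / (π_j f_j(x)).
Binomial probabilities:
  L_1 = C(17,10)·0.30^10·0.70^7 = 19448·5.9049e-06·0.0823543 = 0.00945744
  L_2 = C(17,10)·0.45^10·0.55^7 = 19448·0.000340506·0.0152244 = 0.100818
  L_3 = C(17,10)·0.65^10·0.35^7 = 19448·0.0134627·0.000643393 = 0.168455
  L_4 = C(17,10)·0.89^10·0.11^7 = 19448·0.311817·1.94872e-07 = 0.00118175
Odds = (0.29/0.55) × (0.100818/0.00118175) = 0.527273 × 85.313 ≈ 44.9832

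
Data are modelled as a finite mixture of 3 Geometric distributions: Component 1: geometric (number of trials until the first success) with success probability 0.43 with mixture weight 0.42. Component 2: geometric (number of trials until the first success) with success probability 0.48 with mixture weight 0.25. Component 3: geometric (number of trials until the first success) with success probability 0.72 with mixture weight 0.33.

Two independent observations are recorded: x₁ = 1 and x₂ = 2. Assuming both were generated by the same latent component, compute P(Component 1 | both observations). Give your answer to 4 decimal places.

P(component k | x) = π_k·f_k(x) / marginal(x), where marginal(x) = Σ_j π_j·f_j(x).
Since both observations come from the same component, the likelihood for component k is f_k(x₁)·f_k(x₂).
  p_1 = [0.43] × [0.2451] = 0.105393
  p_2 = [0.48] × [0.2496] = 0.119808
  p_3 = [0.72] × [0.2016] = 0.145152
Prior × likelihood for each component:
  π_1·p_1 = 0.42 × 0.105393 = 0.0442651
  π_2·p_2 = 0.25 × 0.119808 = 0.029952
  π_3·p_3 = 0.33 × 0.145152 = 0.0479002
Evidence: 0.0442651 + 0.029952 + 0.0479002 = 0.122117
P(Component 1 | x₁,x₂) ≈ 0.3625

0.3625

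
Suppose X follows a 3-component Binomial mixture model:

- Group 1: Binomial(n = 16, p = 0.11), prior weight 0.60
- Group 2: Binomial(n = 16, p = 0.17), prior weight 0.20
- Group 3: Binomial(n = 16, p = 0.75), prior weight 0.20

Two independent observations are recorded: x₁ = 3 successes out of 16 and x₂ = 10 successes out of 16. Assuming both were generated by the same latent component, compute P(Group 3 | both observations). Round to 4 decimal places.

By Bayes' theorem, P(k | x) = π_k f_k(x) / Σ_j π_j f_j(x).
Since both observations come from the same component, the likelihood for component k is f_k(x₁)·f_k(x₂).
  f_1 = [C(16,3)·0.11^3·0.89^13 = 560·0.001331·0.219821 = 0.163846] × [1.03226e-06] = 1.69133e-07
  f_2 = [C(16,3)·0.17^3·0.83^13 = 560·0.004913·0.0887187 = 0.24409] × [5.27815e-05] = 1.28834e-05
  f_3 = [C(16,3)·0.75^3·0.25^13 = 560·0.421875·1.49012e-08 = 3.5204e-06] × [0.110097] = 3.87587e-07
Prior × likelihood for each component:
  π_1·f_1 = 0.60 × 1.69133e-07 = 1.0148e-07
  π_2·f_2 = 0.20 × 1.28834e-05 = 2.57669e-06
  π_3·f_3 = 0.20 × 3.87587e-07 = 7.75173e-08
Sum: 1.0148e-07 + 2.57669e-06 + 7.75173e-08 = 2.75568e-06
P(Group 3 | x₁, x₂) ≈ 0.0281

0.0281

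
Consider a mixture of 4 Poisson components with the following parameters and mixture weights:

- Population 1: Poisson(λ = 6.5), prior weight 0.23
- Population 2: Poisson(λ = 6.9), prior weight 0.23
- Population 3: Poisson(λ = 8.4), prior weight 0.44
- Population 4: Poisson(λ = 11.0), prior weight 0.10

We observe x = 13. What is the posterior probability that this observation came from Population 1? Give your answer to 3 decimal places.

0.067

By Bayes' theorem, P(k | x) = π_k f_k(x) / Σ_j π_j f_j(x).
Component likelihoods at x = 13:
  p_1 = 0.00892646
  p_2 = 0.0130055
  p_3 = 0.0374349
  p_4 = 0.0925945
Prior × likelihood for each component:
  π_1·p_1 = 0.23 × 0.00892646 = 0.00205309
  π_2·p_2 = 0.23 × 0.0130055 = 0.00299126
  π_3·p_3 = 0.44 × 0.0374349 = 0.0164714
  π_4·p_4 = 0.10 × 0.0925945 = 0.00925945
Normaliser: 0.00205309 + 0.00299126 + 0.0164714 + 0.00925945 = 0.0307752
Responsibility of Population 1: 0.00205309 / 0.0307752 ≈ 0.067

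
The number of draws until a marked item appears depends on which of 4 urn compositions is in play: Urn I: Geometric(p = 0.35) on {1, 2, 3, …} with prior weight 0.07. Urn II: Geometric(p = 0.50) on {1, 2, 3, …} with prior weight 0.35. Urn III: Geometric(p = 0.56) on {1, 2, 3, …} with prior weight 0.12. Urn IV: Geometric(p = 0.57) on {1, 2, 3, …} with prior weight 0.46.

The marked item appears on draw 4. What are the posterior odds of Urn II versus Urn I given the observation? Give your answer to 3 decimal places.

3.251

Only the two components matter; the odds are (w_i f_i(x)) / (w_j f_j(x)).
Component likelihoods at x = 4:
  p_I = 0.35·(1−0.35)^3 = 0.35·0.274625 = 0.0961188
  p_II = 0.50·(1−0.50)^3 = 0.50·0.125 = 0.0625
  p_III = 0.56·(1−0.56)^3 = 0.56·0.085184 = 0.047703
  p_IV = 0.57·(1−0.57)^3 = 0.57·0.079507 = 0.045319
Posterior odds = (w_II·p_II) / (w_I·p_I) = (0.35·0.0625) / (0.07·0.0961188) = 0.021875 / 0.00672831 ≈ 3.251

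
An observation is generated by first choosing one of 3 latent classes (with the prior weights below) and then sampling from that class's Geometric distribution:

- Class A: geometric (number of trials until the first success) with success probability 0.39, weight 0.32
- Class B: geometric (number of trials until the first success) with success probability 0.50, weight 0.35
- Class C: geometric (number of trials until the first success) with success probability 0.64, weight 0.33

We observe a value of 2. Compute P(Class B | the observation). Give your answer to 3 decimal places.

0.365

By Bayes' theorem, P(k | x) = P(Z=k) f_k(x) / Σ_j P(Z=j) f_j(x).
Geometric probabilities:
  p_A = 0.39·(1−0.39)^1 = 0.39·0.61 = 0.2379
  p_B = 0.50·(1−0.50)^1 = 0.50·0.5 = 0.25
  p_C = 0.64·(1−0.64)^1 = 0.64·0.36 = 0.2304
Unnormalised posteriors:
  P(Z=A)·p_A = 0.32 × 0.2379 = 0.076128
  P(Z=B)·p_B = 0.35 × 0.25 = 0.0875
  P(Z=C)·p_C = 0.33 × 0.2304 = 0.076032
Evidence: 0.076128 + 0.0875 + 0.076032 = 0.23966
P(Class B | the observation) = 0.0875 / 0.23966 ≈ 0.365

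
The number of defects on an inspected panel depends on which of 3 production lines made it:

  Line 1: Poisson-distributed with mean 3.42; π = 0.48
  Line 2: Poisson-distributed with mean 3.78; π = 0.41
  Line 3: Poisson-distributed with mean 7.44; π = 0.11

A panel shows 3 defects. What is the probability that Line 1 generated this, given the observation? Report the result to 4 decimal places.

Apply Bayes' rule: the posterior for each component is proportional to its prior times its likelihood at x.
Component likelihoods at x = 3 defects:
  f_1 = e^(−3.42)·3.42^3/3! = 0.218092
  f_2 = e^(−3.78)·3.78^3/3! = 0.205443
  f_3 = e^(−7.44)·7.44^3/3! = 0.0403104
Multiply by the mixture weights:
  w_1·f_1 = 0.48 × 0.218092 = 0.104684
  w_2·f_2 = 0.41 × 0.205443 = 0.0842316
  w_3·f_3 = 0.11 × 0.0403104 = 0.00443414
Normaliser: 0.104684 + 0.0842316 + 0.00443414 = 0.19335
Responsibility of Line 1: 0.104684 / 0.19335 ≈ 0.5414

0.5414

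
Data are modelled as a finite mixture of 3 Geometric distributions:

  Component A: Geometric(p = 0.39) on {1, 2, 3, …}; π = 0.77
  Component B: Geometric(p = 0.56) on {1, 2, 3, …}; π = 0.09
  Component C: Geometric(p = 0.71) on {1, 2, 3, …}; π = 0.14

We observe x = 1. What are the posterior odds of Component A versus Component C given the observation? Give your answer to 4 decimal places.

Only the two components matter; the odds are (π_i f_i(x)) / (π_j f_j(x)).
Geometric probabilities:
  p_A = 0.39
  p_B = 0.56
  p_C = 0.71
Posterior odds = (π_A·p_A) / (π_C·p_C) = (0.77·0.39) / (0.14·0.71) = 0.3003 / 0.0994 ≈ 3.0211

3.0211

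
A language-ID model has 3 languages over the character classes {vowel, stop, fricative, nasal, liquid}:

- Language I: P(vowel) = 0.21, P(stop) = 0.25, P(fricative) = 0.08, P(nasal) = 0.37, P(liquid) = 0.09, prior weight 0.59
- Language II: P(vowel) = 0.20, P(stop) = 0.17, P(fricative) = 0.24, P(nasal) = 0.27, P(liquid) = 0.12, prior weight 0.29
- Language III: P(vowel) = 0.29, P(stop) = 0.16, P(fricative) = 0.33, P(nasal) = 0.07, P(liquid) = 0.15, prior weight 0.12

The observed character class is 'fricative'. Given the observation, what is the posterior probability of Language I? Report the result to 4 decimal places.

P(component k | x) = w_k·f_k(x) / marginal(x), where marginal(x) = Σ_j w_j·f_j(x).
Component likelihoods at x = 'fricative':
  p_I = P(fricative | comp) = 0.08
  p_II = P(fricative | comp) = 0.24
  p_III = P(fricative | comp) = 0.33
Unnormalised posteriors:
  w_I·p_I = 0.59 × 0.08 = 0.0472
  w_II·p_II = 0.29 × 0.24 = 0.0696
  w_III·p_III = 0.12 × 0.33 = 0.0396
Normaliser: 0.0472 + 0.0696 + 0.0396 = 0.1564
So the posterior for Language I is 0.0472 / 0.1564 ≈ 0.3018.

0.3018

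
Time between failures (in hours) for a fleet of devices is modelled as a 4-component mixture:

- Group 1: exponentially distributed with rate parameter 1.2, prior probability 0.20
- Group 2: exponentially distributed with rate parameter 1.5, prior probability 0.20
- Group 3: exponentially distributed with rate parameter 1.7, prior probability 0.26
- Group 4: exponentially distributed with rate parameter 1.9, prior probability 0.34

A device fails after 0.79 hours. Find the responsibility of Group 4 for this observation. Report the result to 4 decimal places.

0.3242

P(component k | x) = P(Z=k)·f_k(x) / marginal(x), where marginal(x) = Σ_j P(Z=j)·f_j(x).
Component likelihoods at x = 0.79 hours:
  p_1 = 1.2·e^(−1.2·0.79) = 1.2·e^(−0.9480) = 0.465018
  p_2 = 1.5·e^(−1.5·0.79) = 1.5·e^(−1.1850) = 0.458619
  p_3 = 1.7·e^(−1.7·0.79) = 1.7·e^(−1.3430) = 0.443804
  p_4 = 1.9·e^(−1.9·0.79) = 1.9·e^(−1.5010) = 0.423524
Weight by the priors:
  P(Z=1)·p_1 = 0.20 × 0.465018 = 0.0930037
  P(Z=2)·p_2 = 0.20 × 0.458619 = 0.0917239
  P(Z=3)·p_3 = 0.26 × 0.443804 = 0.115389
  P(Z=4)·p_4 = 0.34 × 0.423524 = 0.143998
Normaliser: 0.0930037 + 0.0917239 + 0.115389 + 0.143998 = 0.444115
P(Group 4 | x) ≈ 0.3242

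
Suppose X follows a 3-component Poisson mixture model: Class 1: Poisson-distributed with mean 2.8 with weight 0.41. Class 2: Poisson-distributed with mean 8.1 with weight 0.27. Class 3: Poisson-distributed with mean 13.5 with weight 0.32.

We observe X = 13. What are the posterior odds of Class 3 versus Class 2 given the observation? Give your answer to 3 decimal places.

4.099

Since P(k|x) ∝ π_k f_k(x), the posterior odds are π_i f_i(x) / (π_j f_j(x)).
Component likelihoods at x = 13:
  L_1 = e^(−2.8)·2.8^13/13! = 6.34965e-06
  L_2 = e^(−8.1)·8.1^13/13! = 0.0314949
  L_3 = e^(−13.5)·13.5^13/13! = 0.108914
Posterior odds = (π_3·L_3) / (π_2·L_2) = (0.32·0.108914) / (0.27·0.0314949) = 0.0348524 / 0.00850361 ≈ 4.099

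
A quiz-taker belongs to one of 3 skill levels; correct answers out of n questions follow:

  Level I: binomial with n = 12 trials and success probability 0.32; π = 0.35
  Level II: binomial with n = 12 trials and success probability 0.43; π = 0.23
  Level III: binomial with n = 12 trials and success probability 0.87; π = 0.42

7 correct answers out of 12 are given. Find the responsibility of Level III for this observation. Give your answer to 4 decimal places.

By Bayes' theorem, P(k | x) = w_k f_k(x) / Σ_j w_j f_j(x).
Component likelihoods at x = 7 correct answers out of 12:
  p_I = 0.0395658
  p_II = 0.129532
  p_III = 0.0110937
Multiply by the mixture weights:
  w_I·p_I = 0.35 × 0.0395658 = 0.013848
  w_II·p_II = 0.23 × 0.129532 = 0.0297925
  w_III·p_III = 0.42 × 0.0110937 = 0.00465936
Normaliser: 0.013848 + 0.0297925 + 0.00465936 = 0.0482998
Responsibility of Level III: 0.00465936 / 0.0482998 ≈ 0.0965

0.0965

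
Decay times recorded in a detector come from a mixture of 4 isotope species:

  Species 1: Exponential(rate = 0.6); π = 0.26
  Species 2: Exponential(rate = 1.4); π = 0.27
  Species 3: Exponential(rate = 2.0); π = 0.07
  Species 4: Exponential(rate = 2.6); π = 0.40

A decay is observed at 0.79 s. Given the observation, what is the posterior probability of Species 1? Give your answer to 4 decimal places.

P(component k | x) = π_k·f_k(x) / marginal(x), where marginal(x) = Σ_j π_j·f_j(x).
Evaluate each component's likelihood at the observed value:
  f_1 = 0.6·e^(−0.6·0.79) = 0.6·e^(−0.4740) = 0.373504
  f_2 = 1.4·e^(−1.4·0.79) = 1.4·e^(−1.1060) = 0.463232
  f_3 = 2.0·e^(−2.0·0.79) = 2.0·e^(−1.5800) = 0.41195
  f_4 = 2.6·e^(−2.6·0.79) = 2.6·e^(−2.0540) = 0.333375
Prior × likelihood for each component:
  π_1·f_1 = 0.26 × 0.373504 = 0.0971111
  π_2·f_2 = 0.27 × 0.463232 = 0.125073
  π_3·f_3 = 0.07 × 0.41195 = 0.0288365
  π_4·f_4 = 0.40 × 0.333375 = 0.13335
Marginal: 0.0971111 + 0.125073 + 0.0288365 + 0.13335 = 0.38437
P(Species 1 | the observation) ≈ 0.2527

0.2527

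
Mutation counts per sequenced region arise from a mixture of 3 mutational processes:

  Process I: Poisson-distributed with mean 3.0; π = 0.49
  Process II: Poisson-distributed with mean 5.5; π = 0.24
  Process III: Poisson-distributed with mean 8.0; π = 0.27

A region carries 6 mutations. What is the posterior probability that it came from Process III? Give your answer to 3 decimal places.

0.346

The responsibility of component k is w_k f_k(x) divided by Σ_j w_j f_j(x).
Poisson probabilities:
  p_I = 0.0504094
  p_II = 0.157117
  p_III = 0.122138
Multiply by the mixture weights:
  w_I·p_I = 0.49 × 0.0504094 = 0.0247006
  w_II·p_II = 0.24 × 0.157117 = 0.0377082
  w_III·p_III = 0.27 × 0.122138 = 0.0329773
Evidence: 0.0247006 + 0.0377082 + 0.0329773 = 0.0953861
P(Process III | data) = 0.0329773 / 0.0953861 ≈ 0.346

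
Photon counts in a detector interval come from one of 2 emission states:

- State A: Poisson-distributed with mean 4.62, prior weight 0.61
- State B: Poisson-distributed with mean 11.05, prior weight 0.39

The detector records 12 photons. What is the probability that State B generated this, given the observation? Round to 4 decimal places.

0.9731

The responsibility of component k is w_k f_k(x) divided by Σ_j w_j f_j(x).
Poisson probabilities:
  p_A = e^(−4.62)·4.62^12/12! = 0.00194503
  p_B = e^(−11.05)·11.05^12/12! = 0.109915
Prior × likelihood for each component:
  w_A·p_A = 0.61 × 0.00194503 = 0.00118647
  w_B·p_B = 0.39 × 0.109915 = 0.0428668
Marginal: 0.00118647 + 0.0428668 = 0.0440533
P(State B | the observation) = 0.0428668 / 0.0440533 ≈ 0.9731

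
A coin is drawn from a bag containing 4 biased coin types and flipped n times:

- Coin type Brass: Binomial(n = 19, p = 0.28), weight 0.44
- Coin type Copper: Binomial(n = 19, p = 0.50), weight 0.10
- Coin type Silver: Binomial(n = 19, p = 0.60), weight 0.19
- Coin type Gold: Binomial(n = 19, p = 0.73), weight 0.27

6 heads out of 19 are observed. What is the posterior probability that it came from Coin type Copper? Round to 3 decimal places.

0.059

The responsibility of component k is π_k f_k(x) divided by Σ_j π_j f_j(x).
Binomial probabilities:
  f_Brass = 0.182706
  f_Copper = 0.0517502
  f_Silver = 0.00849511
  f_Gold = 0.000166398
Weight by the priors:
  π_Brass·f_Brass = 0.44 × 0.182706 = 0.0803906
  π_Copper·f_Copper = 0.10 × 0.0517502 = 0.00517502
  π_Silver·f_Silver = 0.19 × 0.00849511 = 0.00161407
  π_Gold·f_Gold = 0.27 × 0.000166398 = 4.49274e-05
Denominator: 0.0803906 + 0.00517502 + 0.00161407 + 4.49274e-05 = 0.0872246
P(Coin type Copper | x) = 0.00517502 / 0.0872246 ≈ 0.059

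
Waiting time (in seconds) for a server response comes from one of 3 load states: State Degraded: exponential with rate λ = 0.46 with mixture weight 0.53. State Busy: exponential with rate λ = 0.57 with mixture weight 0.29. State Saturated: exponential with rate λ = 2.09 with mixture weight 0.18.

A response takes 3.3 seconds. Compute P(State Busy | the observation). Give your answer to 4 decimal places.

Apply Bayes' rule: the posterior for each component is proportional to its prior times its likelihood at x.
Evaluate each component's likelihood at the observed value:
  L_Degraded = 0.100809
  L_Busy = 0.0868894
  L_Saturated = 0.0021126
Multiply by the mixture weights:
  π_Degraded·L_Degraded = 0.53 × 0.100809 = 0.0534287
  π_Busy·L_Busy = 0.29 × 0.0868894 = 0.0251979
  π_Saturated·L_Saturated = 0.18 × 0.0021126 = 0.000380268
Marginal: 0.0534287 + 0.0251979 + 0.000380268 = 0.0790069
Responsibility of State Busy: 0.0251979 / 0.0790069 ≈ 0.3189

0.3189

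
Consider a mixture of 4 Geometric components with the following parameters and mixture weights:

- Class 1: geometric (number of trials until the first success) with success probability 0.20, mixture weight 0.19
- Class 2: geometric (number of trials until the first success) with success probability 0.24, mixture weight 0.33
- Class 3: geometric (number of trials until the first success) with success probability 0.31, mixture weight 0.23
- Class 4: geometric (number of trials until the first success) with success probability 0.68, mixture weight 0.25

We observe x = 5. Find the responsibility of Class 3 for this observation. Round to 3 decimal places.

0.270

The responsibility of component k is π_k f_k(x) divided by Σ_j π_j f_j(x).
Evaluate each component's likelihood at the observed value:
  L_1 = 0.08192
  L_2 = 0.0800692
  L_3 = 0.0702681
  L_4 = 0.00713032
Unnormalised posteriors:
  π_1·L_1 = 0.19 × 0.08192 = 0.0155648
  π_2·L_2 = 0.33 × 0.0800692 = 0.0264228
  π_3·L_3 = 0.23 × 0.0702681 = 0.0161617
  π_4·L_4 = 0.25 × 0.00713032 = 0.00178258
Evidence: 0.0155648 + 0.0264228 + 0.0161617 + 0.00178258 = 0.0599319
So the posterior for Class 3 is 0.0161617 / 0.0599319 ≈ 0.270.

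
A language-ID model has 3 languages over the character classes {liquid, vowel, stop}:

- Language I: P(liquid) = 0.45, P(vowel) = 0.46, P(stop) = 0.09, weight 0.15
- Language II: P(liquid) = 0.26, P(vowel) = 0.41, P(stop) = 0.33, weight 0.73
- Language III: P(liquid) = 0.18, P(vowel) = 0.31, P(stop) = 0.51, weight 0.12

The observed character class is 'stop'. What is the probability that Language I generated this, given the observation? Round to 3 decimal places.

P(component k | x) = π_k·f_k(x) / marginal(x), where marginal(x) = Σ_j π_j·f_j(x).
Categorical probabilities:
  p_I = P(stop | comp) = 0.09
  p_II = P(stop | comp) = 0.33
  p_III = P(stop | comp) = 0.51
Prior × likelihood for each component:
  π_I·p_I = 0.15 × 0.09 = 0.0135
  π_II·p_II = 0.73 × 0.33 = 0.2409
  π_III·p_III = 0.12 × 0.51 = 0.0612
Normaliser: 0.0135 + 0.2409 + 0.0612 = 0.3156
P(Language I | data) = 0.0135 / 0.3156 ≈ 0.043

0.043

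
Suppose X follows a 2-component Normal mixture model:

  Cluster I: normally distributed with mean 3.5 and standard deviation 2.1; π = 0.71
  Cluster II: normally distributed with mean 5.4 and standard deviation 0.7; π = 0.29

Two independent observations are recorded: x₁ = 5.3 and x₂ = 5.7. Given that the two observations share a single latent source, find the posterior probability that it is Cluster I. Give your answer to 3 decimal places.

0.108

P(component k | x) = π_k·f_k(x) / marginal(x), where marginal(x) = Σ_j π_j·f_j(x).
Since both observations come from the same component, the likelihood for component k is f_k(x₁)·f_k(x₂).
  p_I = [(1/(2.1·√(2π)))·exp(−(5.3−3.5)²/(2·2.1²)) = 0.189973·exp(-0.36735) = 0.131569] × [0.109741] = 0.0144386
  p_II = [(1/(0.7·√(2π)))·exp(−(5.3−5.4)²/(2·0.7²)) = 0.569918·exp(-0.01020) = 0.564132] × [0.51991] = 0.293297
Multiply by the mixture weights:
  π_I·p_I = 0.71 × 0.0144386 = 0.0102514
  π_II·p_II = 0.29 × 0.293297 = 0.0850563
Denominator: 0.0102514 + 0.0850563 = 0.0953077
P(Cluster I | x₁,x₂) = 0.0102514 / 0.0953077 ≈ 0.108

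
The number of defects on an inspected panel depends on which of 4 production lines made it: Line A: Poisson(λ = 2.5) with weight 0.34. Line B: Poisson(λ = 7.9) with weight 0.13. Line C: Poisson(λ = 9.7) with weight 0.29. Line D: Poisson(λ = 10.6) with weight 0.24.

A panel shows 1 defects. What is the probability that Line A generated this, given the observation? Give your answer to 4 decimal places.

0.9912

P(component k | x) = w_k·f_k(x) / marginal(x), where marginal(x) = Σ_j w_j·f_j(x).
Poisson probabilities:
  f_A = e^(−2.5)·2.5^1/1! = 0.205212
  f_B = e^(−7.9)·7.9^1/1! = 0.00292887
  f_C = e^(−9.7)·9.7^1/1! = 0.00059445
  f_D = e^(−10.6)·10.6^1/1! = 0.00026411
Unnormalised posteriors:
  w_A·f_A = 0.34 × 0.205212 = 0.0697722
  w_B·f_B = 0.13 × 0.00292887 = 0.000380754
  w_C·f_C = 0.29 × 0.00059445 = 0.00017239
  w_D·f_D = 0.24 × 0.00026411 = 6.33863e-05
Sum: 0.0697722 + 0.000380754 + 0.00017239 + 6.33863e-05 = 0.0703888
P(Line A | x) ≈ 0.9912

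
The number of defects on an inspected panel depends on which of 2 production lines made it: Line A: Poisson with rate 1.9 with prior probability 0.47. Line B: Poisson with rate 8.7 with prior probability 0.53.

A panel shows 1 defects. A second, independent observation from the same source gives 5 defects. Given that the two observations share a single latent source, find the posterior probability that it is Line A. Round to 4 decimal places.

0.9873

Apply Bayes' rule: the posterior for each component is proportional to its prior times its likelihood at x.
Since both observations come from the same component, the likelihood for component k is f_k(x₁)·f_k(x₂).
  L_A = [e^(−1.9)·1.9^1/1! = 0.28418] × [0.0308622] = 0.00877044
  L_B = [e^(−8.7)·8.7^1/1! = 0.0014493] × [0.0691915] = 0.000100279
Weight by the priors:
  w_A·L_A = 0.47 × 0.00877044 = 0.00412211
  w_B·L_B = 0.53 × 0.000100279 = 5.31479e-05
Marginal: 0.00412211 + 5.31479e-05 = 0.00417525
P(Line A | data) = 0.00412211 / 0.00417525 ≈ 0.9873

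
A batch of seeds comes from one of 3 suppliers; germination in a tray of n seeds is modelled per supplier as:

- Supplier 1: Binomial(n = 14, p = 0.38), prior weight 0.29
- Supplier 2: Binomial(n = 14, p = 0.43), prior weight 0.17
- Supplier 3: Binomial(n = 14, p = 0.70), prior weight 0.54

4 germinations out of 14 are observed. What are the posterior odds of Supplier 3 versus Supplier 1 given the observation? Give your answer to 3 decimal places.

Only the two components matter; the odds are (π_i f_i(x)) / (π_j f_j(x)).
Evaluate each component's likelihood at the observed value:
  f_1 = C(14,4)·0.38^4·0.62^10 = 1001·0.0208514·0.00839299 = 0.17518
  f_2 = C(14,4)·0.43^4·0.57^10 = 1001·0.034188·0.00362033 = 0.123896
  f_3 = C(14,4)·0.70^4·0.30^10 = 1001·0.2401·5.9049e-06 = 0.00141918
0.000766359 / 0.0508023 ≈ 0.015

0.015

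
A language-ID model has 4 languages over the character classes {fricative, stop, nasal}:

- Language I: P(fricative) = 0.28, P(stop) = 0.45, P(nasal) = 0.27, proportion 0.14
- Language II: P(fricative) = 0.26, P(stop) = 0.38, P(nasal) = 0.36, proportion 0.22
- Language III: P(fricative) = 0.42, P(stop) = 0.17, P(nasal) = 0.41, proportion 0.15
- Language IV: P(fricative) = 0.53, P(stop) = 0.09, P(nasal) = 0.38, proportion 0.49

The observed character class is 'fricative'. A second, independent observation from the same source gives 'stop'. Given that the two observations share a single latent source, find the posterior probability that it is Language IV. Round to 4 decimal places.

By Bayes' theorem, P(k | x) = w_k f_k(x) / Σ_j w_j f_j(x).
Since both observations come from the same component, the likelihood for component k is f_k(x₁)·f_k(x₂).
  f_I = [0.28] × [0.45] = 0.126
  f_II = [0.26] × [0.38] = 0.0988
  f_III = [0.42] × [0.17] = 0.0714
  f_IV = [0.53] × [0.09] = 0.0477
Weight by the priors:
  w_I·f_I = 0.14 × 0.126 = 0.01764
  w_II·f_II = 0.22 × 0.0988 = 0.021736
  w_III·f_III = 0.15 × 0.0714 = 0.01071
  w_IV·f_IV = 0.49 × 0.0477 = 0.023373
Marginal: 0.01764 + 0.021736 + 0.01071 + 0.023373 = 0.073459
P(Language IV | x₁,x₂) ≈ 0.3182

0.3182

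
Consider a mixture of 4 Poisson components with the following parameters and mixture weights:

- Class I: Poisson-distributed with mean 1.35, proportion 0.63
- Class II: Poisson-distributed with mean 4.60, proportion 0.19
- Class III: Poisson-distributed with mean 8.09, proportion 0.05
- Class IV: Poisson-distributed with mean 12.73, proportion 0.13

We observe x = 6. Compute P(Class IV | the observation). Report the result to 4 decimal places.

0.0655

The responsibility of component k is π_k f_k(x) divided by Σ_j π_j f_j(x).
Poisson probabilities:
  f_I = e^(−1.35)·1.35^6/6! = 0.00217958
  f_II = e^(−4.60)·4.60^6/6! = 0.13227
  f_III = e^(−8.09)·8.09^6/6! = 0.119376
  f_IV = e^(−12.73)·12.73^6/6! = 0.0175013
Prior × likelihood for each component:
  π_I·f_I = 0.63 × 0.00217958 = 0.00137313
  π_II·f_II = 0.19 × 0.13227 = 0.0251312
  π_III·f_III = 0.05 × 0.119376 = 0.00596879
  π_IV·f_IV = 0.13 × 0.0175013 = 0.00227516
Sum: 0.00137313 + 0.0251312 + 0.00596879 + 0.00227516 = 0.0347483
Responsibility of Class IV: 0.00227516 / 0.0347483 ≈ 0.0655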